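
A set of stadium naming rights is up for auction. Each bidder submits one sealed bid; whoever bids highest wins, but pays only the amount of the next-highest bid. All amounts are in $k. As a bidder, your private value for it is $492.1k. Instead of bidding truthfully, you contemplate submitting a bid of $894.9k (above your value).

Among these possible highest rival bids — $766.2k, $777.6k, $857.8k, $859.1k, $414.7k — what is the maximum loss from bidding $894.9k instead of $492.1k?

$766.2k: truthful gives $0k, deviation gives −$274.1k → loss $274.1k.
$777.6k: truthful gives $0k, deviation gives −$285.5k → loss $285.5k.
$857.8k: truthful gives $0k, deviation gives −$365.7k → loss $365.7k.
$859.1k: truthful gives $0k, deviation gives −$367k → loss $367k.
$414.7k: same outcome either way → loss $0k.
Maximum loss: $367k.

$367k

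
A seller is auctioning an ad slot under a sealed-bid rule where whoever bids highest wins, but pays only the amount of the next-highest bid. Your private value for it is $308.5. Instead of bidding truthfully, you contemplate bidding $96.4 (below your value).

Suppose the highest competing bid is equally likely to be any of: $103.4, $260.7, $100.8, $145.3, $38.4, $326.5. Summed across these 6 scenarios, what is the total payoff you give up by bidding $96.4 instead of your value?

$623.8

The deviation costs you only when the competing bid falls strictly between $96.4 and $308.5; elsewhere both bids give the same outcome.
$103.4: truthful payoff $205.1, deviation payoff $0 → loss $205.1.
$260.7: truthful payoff $47.8, deviation payoff $0 → loss $47.8.
$100.8: truthful payoff $207.7, deviation payoff $0 → loss $207.7.
$145.3: truthful payoff $163.2, deviation payoff $0 → loss $163.2.
$38.4: outcomes coincide → loss $0.
$326.5: outcomes coincide → loss $0.
Total loss = $205.1 + $47.8 + $207.7 + $163.2 = $623.8.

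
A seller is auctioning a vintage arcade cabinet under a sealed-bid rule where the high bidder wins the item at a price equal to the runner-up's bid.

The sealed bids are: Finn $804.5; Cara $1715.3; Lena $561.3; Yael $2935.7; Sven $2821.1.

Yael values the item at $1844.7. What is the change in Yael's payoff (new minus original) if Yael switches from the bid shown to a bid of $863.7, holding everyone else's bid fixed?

The highest bid among the other bidders is $2821.1; Yael's bid doesn't change that.
Original bid $2935.7: Yael is highest, pays the top rival bid $2821.1; payoff $1844.7 − $2821.1 = −$976.4.
Alternative bid $863.7: Yael is not highest (top rival bid is $2821.1); payoff $0.
Change in payoff = $0 − (−$976.4) = $976.4.

$976.4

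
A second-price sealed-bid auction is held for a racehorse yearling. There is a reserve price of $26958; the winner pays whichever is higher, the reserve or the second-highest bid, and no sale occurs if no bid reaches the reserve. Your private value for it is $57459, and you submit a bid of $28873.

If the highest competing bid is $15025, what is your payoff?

Your bid $28873 is the highest and exceeds the reserve.
Price = max(second-highest bid, reserve) = max($15025, $26958) = $26958.
Payoff = $57459 − $26958 = $30501.

$30501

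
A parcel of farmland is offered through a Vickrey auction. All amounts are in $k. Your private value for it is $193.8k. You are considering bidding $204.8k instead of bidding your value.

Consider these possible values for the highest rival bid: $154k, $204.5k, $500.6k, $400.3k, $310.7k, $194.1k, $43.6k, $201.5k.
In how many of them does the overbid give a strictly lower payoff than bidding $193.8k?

The deviation hurts exactly when the highest competing bid lies strictly between $193.8k and $204.8k — overbidding then wins at a price above your value.
$154k: below both → same outcome either way.
$204.5k: inside the interval → strictly worse (loss $10.7k).
$500.6k: above both → same outcome either way.
$400.3k: above both → same outcome either way.
$310.7k: above both → same outcome either way.
$194.1k: inside the interval → strictly worse (loss $0.3k).
$43.6k: below both → same outcome either way.
$201.5k: inside the interval → strictly worse (loss $7.7k).
Count: 3.

3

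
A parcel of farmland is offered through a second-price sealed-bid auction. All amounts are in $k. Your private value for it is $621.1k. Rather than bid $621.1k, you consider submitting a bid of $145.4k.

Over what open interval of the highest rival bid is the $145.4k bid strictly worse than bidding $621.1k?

If the competing bid is below $145.4k, both bids win at the same price — no difference.
If it is above $621.1k, both bids lose — no difference.
If it lies strictly between $145.4k and $621.1k, bidding your value wins at a price below your value (positive payoff) while bidding $145.4k loses (payoff 0).
So the deviation strictly hurts on the open interval ($145.4k, $621.1k).
Truthful bidding weakly dominates here: raising your bid can only win items priced above your value, and lowering it can only forfeit items priced below.

($145.4k, $621.1k)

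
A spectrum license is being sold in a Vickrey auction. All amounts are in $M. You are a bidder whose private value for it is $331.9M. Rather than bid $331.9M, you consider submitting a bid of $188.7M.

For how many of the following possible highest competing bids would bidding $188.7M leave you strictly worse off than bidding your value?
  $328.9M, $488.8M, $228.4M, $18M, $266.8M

The deviation hurts exactly when the highest competing bid lies strictly between $188.7M and $331.9M — underbidding then forfeits a profitable win.
$328.9M: inside the interval → strictly worse (loss $3M).
$488.8M: above both → same outcome either way.
$228.4M: inside the interval → strictly worse (loss $103.5M).
$18M: below both → same outcome either way.
$266.8M: inside the interval → strictly worse (loss $65.1M).
Count: 3.

3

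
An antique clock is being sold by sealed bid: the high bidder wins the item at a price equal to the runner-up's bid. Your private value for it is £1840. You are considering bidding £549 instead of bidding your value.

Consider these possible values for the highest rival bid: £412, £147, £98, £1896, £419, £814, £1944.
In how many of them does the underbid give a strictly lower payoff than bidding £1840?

The deviation hurts exactly when the highest competing bid lies strictly between £549 and £1840 — underbidding then forfeits a profitable win.
£412: below both → same outcome either way.
£147: below both → same outcome either way.
£98: below both → same outcome either way.
£1896: above both → same outcome either way.
£419: below both → same outcome either way.
£814: inside the interval → strictly worse (loss £1026).
£1944: above both → same outcome either way.
Count: 1.

1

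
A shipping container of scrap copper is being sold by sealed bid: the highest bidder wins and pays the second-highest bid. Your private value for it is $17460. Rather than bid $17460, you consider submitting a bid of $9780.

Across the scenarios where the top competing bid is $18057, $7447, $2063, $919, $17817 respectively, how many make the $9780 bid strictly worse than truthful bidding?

0

The deviation hurts exactly when the highest competing bid lies strictly between $9780 and $17460 — underbidding then forfeits a profitable win.
$18057: above both → same outcome either way.
$7447: below both → same outcome either way.
$2063: below both → same outcome either way.
$919: below both → same outcome either way.
$17817: above both → same outcome either way.
Count: 0.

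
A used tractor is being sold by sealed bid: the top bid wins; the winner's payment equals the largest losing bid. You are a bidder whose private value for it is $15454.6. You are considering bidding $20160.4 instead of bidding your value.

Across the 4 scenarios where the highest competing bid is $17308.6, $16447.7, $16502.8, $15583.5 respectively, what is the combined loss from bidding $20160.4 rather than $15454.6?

The deviation costs you only when the competing bid falls strictly between $15454.6 and $20160.4; elsewhere both bids give the same outcome.
$17308.6: truthful payoff $0, deviation payoff −$1854 → loss $1854.
$16447.7: truthful payoff $0, deviation payoff −$993.1 → loss $993.1.
$16502.8: truthful payoff $0, deviation payoff −$1048.2 → loss $1048.2.
$15583.5: truthful payoff $0, deviation payoff −$128.9 → loss $128.9.
Total loss = $1854 + $993.1 + $1048.2 + $128.9 = $4024.2.
Truthful bidding weakly dominates here: raising your bid can only win items priced above your value, and lowering it can only forfeit items priced below.

$4024.2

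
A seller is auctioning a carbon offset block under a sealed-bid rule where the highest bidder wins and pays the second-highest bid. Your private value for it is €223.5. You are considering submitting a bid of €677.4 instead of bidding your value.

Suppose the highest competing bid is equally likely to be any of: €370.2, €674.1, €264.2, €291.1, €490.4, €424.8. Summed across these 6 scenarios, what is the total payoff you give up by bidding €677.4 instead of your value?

€1173.8

The deviation costs you only when the competing bid falls strictly between €223.5 and €677.4; elsewhere both bids give the same outcome.
€370.2: truthful payoff €0, deviation payoff −€146.7 → loss €146.7.
€674.1: truthful payoff €0, deviation payoff −€450.6 → loss €450.6.
€264.2: truthful payoff €0, deviation payoff −€40.7 → loss €40.7.
€291.1: truthful payoff €0, deviation payoff −€67.6 → loss €67.6.
€490.4: truthful payoff €0, deviation payoff −€266.9 → loss €266.9.
€424.8: truthful payoff €0, deviation payoff −€201.3 → loss €201.3.
Total loss = €146.7 + €450.6 + €40.7 + €67.6 + €266.9 + €201.3 = €1173.8.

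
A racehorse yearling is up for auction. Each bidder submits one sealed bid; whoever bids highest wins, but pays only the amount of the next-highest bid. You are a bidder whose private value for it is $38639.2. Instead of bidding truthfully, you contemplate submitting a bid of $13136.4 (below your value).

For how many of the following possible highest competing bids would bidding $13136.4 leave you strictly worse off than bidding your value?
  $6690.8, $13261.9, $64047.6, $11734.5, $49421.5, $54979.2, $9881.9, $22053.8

The deviation hurts exactly when the highest competing bid lies strictly between $13136.4 and $38639.2 — underbidding then forfeits a profitable win.
$6690.8: below both → same outcome either way.
$13261.9: inside the interval → strictly worse (loss $25377.3).
$64047.6: above both → same outcome either way.
$11734.5: below both → same outcome either way.
$49421.5: above both → same outcome either way.
$54979.2: above both → same outcome either way.
$9881.9: below both → same outcome either way.
$22053.8: inside the interval → strictly worse (loss $16585.4).
Count: 2.

2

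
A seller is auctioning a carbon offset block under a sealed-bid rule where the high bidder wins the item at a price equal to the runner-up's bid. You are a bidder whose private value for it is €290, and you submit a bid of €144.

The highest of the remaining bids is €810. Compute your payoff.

Your bid €144 is below the highest competing bid €810, so you lose.
A losing bidder pays nothing and receives nothing: payoff = €0.

€0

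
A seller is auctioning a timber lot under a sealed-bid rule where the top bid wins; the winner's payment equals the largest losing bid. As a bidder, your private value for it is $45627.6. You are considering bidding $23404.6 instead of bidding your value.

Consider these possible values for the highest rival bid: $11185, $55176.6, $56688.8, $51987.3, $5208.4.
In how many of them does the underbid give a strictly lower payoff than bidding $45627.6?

0

The deviation hurts exactly when the highest competing bid lies strictly between $23404.6 and $45627.6 — underbidding then forfeits a profitable win.
$11185: below both → same outcome either way.
$55176.6: above both → same outcome either way.
$56688.8: above both → same outcome either way.
$51987.3: above both → same outcome either way.
$5208.4: below both → same outcome either way.
Count: 0.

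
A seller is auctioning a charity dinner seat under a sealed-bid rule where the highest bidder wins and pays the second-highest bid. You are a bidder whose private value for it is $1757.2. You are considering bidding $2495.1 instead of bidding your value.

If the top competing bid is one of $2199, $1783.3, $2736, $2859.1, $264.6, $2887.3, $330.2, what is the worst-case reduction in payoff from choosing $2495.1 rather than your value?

$441.8

$2199: truthful gives $0, deviation gives −$441.8 → loss $441.8.
$1783.3: truthful gives $0, deviation gives −$26.1 → loss $26.1.
$2736: same outcome either way → loss $0.
$2859.1: same outcome either way → loss $0.
$264.6: same outcome either way → loss $0.
$2887.3: same outcome either way → loss $0.
$330.2: same outcome either way → loss $0.
Maximum loss: $441.8.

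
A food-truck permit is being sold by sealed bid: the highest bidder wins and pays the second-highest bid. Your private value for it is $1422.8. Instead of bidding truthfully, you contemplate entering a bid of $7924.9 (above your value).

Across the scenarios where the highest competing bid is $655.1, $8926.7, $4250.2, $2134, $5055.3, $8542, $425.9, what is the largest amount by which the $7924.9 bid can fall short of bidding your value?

$3632.5

$655.1: same outcome either way → loss $0.
$8926.7: same outcome either way → loss $0.
$4250.2: truthful gives $0, deviation gives −$2827.4 → loss $2827.4.
$2134: truthful gives $0, deviation gives −$711.2 → loss $711.2.
$5055.3: truthful gives $0, deviation gives −$3632.5 → loss $3632.5.
$8542: same outcome either way → loss $0.
$425.9: same outcome either way → loss $0.
Maximum loss: $3632.5.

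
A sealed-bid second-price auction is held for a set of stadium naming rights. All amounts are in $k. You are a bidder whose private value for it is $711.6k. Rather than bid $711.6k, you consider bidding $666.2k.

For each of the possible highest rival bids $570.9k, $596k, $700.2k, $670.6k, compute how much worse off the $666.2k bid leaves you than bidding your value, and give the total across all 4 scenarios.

$52.4k

The deviation costs you only when the competing bid falls strictly between $666.2k and $711.6k; elsewhere both bids give the same outcome.
$570.9k: outcomes coincide → loss $0k.
$596k: outcomes coincide → loss $0k.
$700.2k: truthful payoff $11.4k, deviation payoff $0k → loss $11.4k.
$670.6k: truthful payoff $41k, deviation payoff $0k → loss $41k.
Total loss = $11.4k + $41k = $52.4k.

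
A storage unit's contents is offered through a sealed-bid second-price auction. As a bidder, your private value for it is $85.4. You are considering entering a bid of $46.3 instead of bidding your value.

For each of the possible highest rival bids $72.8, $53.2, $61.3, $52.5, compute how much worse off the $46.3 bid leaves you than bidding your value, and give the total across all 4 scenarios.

$101.8

The deviation costs you only when the competing bid falls strictly between $46.3 and $85.4; elsewhere both bids give the same outcome.
$72.8: truthful payoff $12.6, deviation payoff $0 → loss $12.6.
$53.2: truthful payoff $32.2, deviation payoff $0 → loss $32.2.
$61.3: truthful payoff $24.1, deviation payoff $0 → loss $24.1.
$52.5: truthful payoff $32.9, deviation payoff $0 → loss $32.9.
Total loss = $12.6 + $32.2 + $24.1 + $32.9 = $101.8.
In a second-price auction your bid sets only whether you win, not what you pay, so bidding your true value is weakly dominant.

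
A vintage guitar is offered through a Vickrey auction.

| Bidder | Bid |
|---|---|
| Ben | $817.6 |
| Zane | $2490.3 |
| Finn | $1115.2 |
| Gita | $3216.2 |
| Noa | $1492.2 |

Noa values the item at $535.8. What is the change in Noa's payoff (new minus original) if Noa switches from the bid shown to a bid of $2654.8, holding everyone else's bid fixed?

$0

The highest bid among the other bidders is $3216.2; Noa's bid doesn't change that.
Original bid $1492.2: Noa is not highest (top rival bid is $3216.2); payoff $0.
Alternative bid $2654.8: Noa is not highest (top rival bid is $3216.2); payoff $0.
Change in payoff = $0 − ($0) = $0.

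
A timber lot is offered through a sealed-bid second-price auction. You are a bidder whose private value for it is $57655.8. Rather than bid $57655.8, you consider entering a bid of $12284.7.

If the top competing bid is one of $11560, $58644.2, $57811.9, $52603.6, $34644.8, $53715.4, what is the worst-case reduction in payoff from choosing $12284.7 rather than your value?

$23011

$11560: same outcome either way → loss $0.
$58644.2: same outcome either way → loss $0.
$57811.9: same outcome either way → loss $0.
$52603.6: truthful gives $5052.2, deviation gives $0 → loss $5052.2.
$34644.8: truthful gives $23011, deviation gives $0 → loss $23011.
$53715.4: truthful gives $3940.4, deviation gives $0 → loss $3940.4.
Maximum loss: $23011.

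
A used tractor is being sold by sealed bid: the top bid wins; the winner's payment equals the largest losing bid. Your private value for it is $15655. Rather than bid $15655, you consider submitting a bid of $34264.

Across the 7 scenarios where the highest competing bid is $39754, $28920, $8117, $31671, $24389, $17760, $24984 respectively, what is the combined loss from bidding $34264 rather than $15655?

$49449

The deviation costs you only when the competing bid falls strictly between $15655 and $34264; elsewhere both bids give the same outcome.
$39754: outcomes coincide → loss $0.
$28920: truthful payoff $0, deviation payoff −$13265 → loss $13265.
$8117: outcomes coincide → loss $0.
$31671: truthful payoff $0, deviation payoff −$16016 → loss $16016.
$24389: truthful payoff $0, deviation payoff −$8734 → loss $8734.
$17760: truthful payoff $0, deviation payoff −$2105 → loss $2105.
$24984: truthful payoff $0, deviation payoff −$9329 → loss $9329.
Total loss = $13265 + $16016 + $8734 + $2105 + $9329 = $49449.
In a second-price auction your bid sets only whether you win, not what you pay, so bidding your true value is weakly dominant.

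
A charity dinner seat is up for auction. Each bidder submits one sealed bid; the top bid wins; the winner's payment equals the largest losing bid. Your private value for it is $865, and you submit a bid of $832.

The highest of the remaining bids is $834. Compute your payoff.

Your bid $832 is below the highest competing bid $834, so you lose.
A losing bidder pays nothing and receives nothing: payoff = $0.

$0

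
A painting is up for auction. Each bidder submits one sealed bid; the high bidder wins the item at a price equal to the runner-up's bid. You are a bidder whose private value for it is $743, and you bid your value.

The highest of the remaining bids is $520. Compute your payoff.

Your bid $743 exceeds the highest competing bid $520, so you win.
In a second-price auction the winner pays the second-highest bid, $520.
Payoff = value − price = $743 − $520 = $223.

$223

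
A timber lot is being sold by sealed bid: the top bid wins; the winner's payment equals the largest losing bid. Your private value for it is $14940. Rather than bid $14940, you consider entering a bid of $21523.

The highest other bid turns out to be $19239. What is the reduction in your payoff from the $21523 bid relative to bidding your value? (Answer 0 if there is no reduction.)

Bidding your value $14940: you lose (since $14940 < $19239). Payoff $0.
Bidding $21523: you win and pay $19239. Payoff $14940 − $19239 = −$4299.
The competing bid $19239 lies between your value and your inflated bid, so overbidding wins an item priced above your value.
Loss from deviating = $0 − (−$4299) = $4299.
In a second-price auction your bid sets only whether you win, not what you pay, so bidding your true value is weakly dominant.

$4299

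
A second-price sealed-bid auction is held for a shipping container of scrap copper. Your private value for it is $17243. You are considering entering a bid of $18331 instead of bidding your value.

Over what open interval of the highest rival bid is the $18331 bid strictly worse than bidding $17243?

($17243, $18331)

If the competing bid is below $17243, both bids win at the same price — no difference.
If it is above $18331, both bids lose — no difference.
If it lies strictly between $17243 and $18331, bidding your value loses (payoff 0) while bidding $18331 wins at a price above your value (payoff negative).
So the deviation strictly hurts on the open interval ($17243, $18331).
Truthful bidding weakly dominates here: raising your bid can only win items priced above your value, and lowering it can only forfeit items priced below.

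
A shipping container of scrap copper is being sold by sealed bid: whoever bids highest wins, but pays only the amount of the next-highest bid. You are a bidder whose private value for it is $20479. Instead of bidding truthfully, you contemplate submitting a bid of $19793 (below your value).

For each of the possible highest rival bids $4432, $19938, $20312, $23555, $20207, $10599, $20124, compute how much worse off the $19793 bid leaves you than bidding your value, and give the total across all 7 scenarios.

$1335

The deviation costs you only when the competing bid falls strictly between $19793 and $20479; elsewhere both bids give the same outcome.
$4432: outcomes coincide → loss $0.
$19938: truthful payoff $541, deviation payoff $0 → loss $541.
$20312: truthful payoff $167, deviation payoff $0 → loss $167.
$23555: outcomes coincide → loss $0.
$20207: truthful payoff $272, deviation payoff $0 → loss $272.
$10599: outcomes coincide → loss $0.
$20124: truthful payoff $355, deviation payoff $0 → loss $355.
Total loss = $541 + $167 + $272 + $355 = $1335.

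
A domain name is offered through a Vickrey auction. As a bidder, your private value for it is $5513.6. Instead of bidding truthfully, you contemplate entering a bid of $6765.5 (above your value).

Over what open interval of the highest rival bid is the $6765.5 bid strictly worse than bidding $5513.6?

If the competing bid is below $5513.6, both bids win at the same price — no difference.
If it is above $6765.5, both bids lose — no difference.
If it lies strictly between $5513.6 and $6765.5, bidding your value loses (payoff 0) while bidding $6765.5 wins at a price above your value (payoff negative).
So the deviation strictly hurts on the open interval ($5513.6, $6765.5).

($5513.6, $6765.5)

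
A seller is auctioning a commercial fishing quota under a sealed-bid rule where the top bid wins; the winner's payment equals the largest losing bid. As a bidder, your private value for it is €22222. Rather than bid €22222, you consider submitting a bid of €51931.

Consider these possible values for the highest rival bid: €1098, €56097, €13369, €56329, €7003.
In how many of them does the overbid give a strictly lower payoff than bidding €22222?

0

The deviation hurts exactly when the highest competing bid lies strictly between €22222 and €51931 — overbidding then wins at a price above your value.
€1098: below both → same outcome either way.
€56097: above both → same outcome either way.
€13369: below both → same outcome either way.
€56329: above both → same outcome either way.
€7003: below both → same outcome either way.
Count: 0.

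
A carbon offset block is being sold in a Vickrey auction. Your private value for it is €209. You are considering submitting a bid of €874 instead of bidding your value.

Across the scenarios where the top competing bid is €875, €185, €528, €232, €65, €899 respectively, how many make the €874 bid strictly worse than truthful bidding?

The deviation hurts exactly when the highest competing bid lies strictly between €209 and €874 — overbidding then wins at a price above your value.
€875: above both → same outcome either way.
€185: below both → same outcome either way.
€528: inside the interval → strictly worse (loss €319).
€232: inside the interval → strictly worse (loss €23).
€65: below both → same outcome either way.
€899: above both → same outcome either way.
Count: 2.

2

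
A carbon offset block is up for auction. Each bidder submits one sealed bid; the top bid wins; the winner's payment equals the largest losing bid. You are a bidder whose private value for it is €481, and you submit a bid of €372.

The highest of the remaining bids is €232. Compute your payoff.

€249

Your bid €372 exceeds the highest competing bid €232, so you win.
In a second-price auction the winner pays the second-highest bid, €232.
Payoff = value − price = €481 − €232 = €249.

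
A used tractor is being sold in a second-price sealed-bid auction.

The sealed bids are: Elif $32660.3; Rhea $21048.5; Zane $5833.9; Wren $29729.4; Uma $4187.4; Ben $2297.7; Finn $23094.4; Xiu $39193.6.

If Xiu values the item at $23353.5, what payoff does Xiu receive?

Highest bid: Xiu at $39193.6, so Xiu wins.
Second-highest bid: Elif at $32660.3 — that is the price the winner pays.
Xiu's payoff = value − price = $23353.5 − $32660.3 = −$9306.8.

−$9306.8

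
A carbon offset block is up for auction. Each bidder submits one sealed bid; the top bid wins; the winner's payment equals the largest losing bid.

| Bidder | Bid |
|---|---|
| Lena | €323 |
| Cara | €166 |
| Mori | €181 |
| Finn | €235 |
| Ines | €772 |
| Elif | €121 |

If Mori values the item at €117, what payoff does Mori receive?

€0

Highest bid: Ines at €772, so Ines wins.
Second-highest bid: Lena at €323 — that is the price the winner pays.
Mori did not win, so Mori pays nothing and receives nothing: payoff €0.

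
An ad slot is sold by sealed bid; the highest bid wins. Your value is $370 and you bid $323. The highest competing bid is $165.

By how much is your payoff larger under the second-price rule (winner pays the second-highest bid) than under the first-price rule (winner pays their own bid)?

$158

You have the highest bid, so you win under either rule.
Second-price: pay $165 → payoff $205.
First-price: pay your own bid $323 → payoff $47.
Difference = $205 − ($47) = $158.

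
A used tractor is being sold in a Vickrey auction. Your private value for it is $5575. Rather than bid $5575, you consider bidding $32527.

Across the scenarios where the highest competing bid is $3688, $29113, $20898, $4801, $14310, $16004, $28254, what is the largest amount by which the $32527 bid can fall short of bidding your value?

$3688: same outcome either way → loss $0.
$29113: truthful gives $0, deviation gives −$23538 → loss $23538.
$20898: truthful gives $0, deviation gives −$15323 → loss $15323.
$4801: same outcome either way → loss $0.
$14310: truthful gives $0, deviation gives −$8735 → loss $8735.
$16004: truthful gives $0, deviation gives −$10429 → loss $10429.
$28254: truthful gives $0, deviation gives −$22679 → loss $22679.
Maximum loss: $23538.

$23538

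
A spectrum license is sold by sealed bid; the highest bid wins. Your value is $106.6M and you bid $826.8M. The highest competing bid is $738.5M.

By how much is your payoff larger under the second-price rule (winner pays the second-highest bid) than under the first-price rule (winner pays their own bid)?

You have the highest bid, so you win under either rule.
Second-price: pay $738.5M → payoff −$631.9M.
First-price: pay your own bid $826.8M → payoff −$720.2M.
Difference = −$631.9M − (−$720.2M) = $88.3M.

$88.3M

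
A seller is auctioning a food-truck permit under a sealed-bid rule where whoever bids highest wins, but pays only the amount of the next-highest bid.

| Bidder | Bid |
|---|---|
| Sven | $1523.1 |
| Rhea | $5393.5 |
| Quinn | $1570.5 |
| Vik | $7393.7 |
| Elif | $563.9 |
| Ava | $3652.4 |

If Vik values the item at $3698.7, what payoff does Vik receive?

Highest bid: Vik at $7393.7, so Vik wins.
Second-highest bid: Rhea at $5393.5 — that is the price the winner pays.
Vik's payoff = value − price = $3698.7 − $5393.5 = −$1694.8.

−$1694.8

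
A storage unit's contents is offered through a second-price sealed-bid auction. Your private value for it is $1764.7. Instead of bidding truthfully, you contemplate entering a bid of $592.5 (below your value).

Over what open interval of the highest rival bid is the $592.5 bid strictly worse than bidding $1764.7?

($592.5, $1764.7)

If the competing bid is below $592.5, both bids win at the same price — no difference.
If it is above $1764.7, both bids lose — no difference.
If it lies strictly between $592.5 and $1764.7, bidding your value wins at a price below your value (positive payoff) while bidding $592.5 loses (payoff 0).
So the deviation strictly hurts on the open interval ($592.5, $1764.7).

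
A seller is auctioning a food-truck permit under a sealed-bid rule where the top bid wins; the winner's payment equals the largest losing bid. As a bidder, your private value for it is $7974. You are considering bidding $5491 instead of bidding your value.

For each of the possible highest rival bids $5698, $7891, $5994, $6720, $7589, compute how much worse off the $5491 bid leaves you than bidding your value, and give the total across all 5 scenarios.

The deviation costs you only when the competing bid falls strictly between $5491 and $7974; elsewhere both bids give the same outcome.
$5698: truthful payoff $2276, deviation payoff $0 → loss $2276.
$7891: truthful payoff $83, deviation payoff $0 → loss $83.
$5994: truthful payoff $1980, deviation payoff $0 → loss $1980.
$6720: truthful payoff $1254, deviation payoff $0 → loss $1254.
$7589: truthful payoff $385, deviation payoff $0 → loss $385.
Total loss = $2276 + $83 + $1980 + $1254 + $385 = $5978.

$5978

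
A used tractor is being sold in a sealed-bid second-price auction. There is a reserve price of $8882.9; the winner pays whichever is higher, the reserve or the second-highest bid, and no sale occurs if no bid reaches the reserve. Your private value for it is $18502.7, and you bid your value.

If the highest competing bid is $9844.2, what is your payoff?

$8658.5

Your bid $18502.7 is the highest and exceeds the reserve.
Price = max(second-highest bid, reserve) = max($9844.2, $8882.9) = $9844.2.
Payoff = $18502.7 − $9844.2 = $8658.5.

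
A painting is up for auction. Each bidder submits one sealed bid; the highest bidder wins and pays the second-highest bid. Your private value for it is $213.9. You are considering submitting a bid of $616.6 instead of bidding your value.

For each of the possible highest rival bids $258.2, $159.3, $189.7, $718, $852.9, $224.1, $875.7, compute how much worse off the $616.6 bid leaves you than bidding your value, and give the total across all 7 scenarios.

$54.5

The deviation costs you only when the competing bid falls strictly between $213.9 and $616.6; elsewhere both bids give the same outcome.
$258.2: truthful payoff $0, deviation payoff −$44.3 → loss $44.3.
$159.3: outcomes coincide → loss $0.
$189.7: outcomes coincide → loss $0.
$718: outcomes coincide → loss $0.
$852.9: outcomes coincide → loss $0.
$224.1: truthful payoff $0, deviation payoff −$10.2 → loss $10.2.
$875.7: outcomes coincide → loss $0.
Total loss = $44.3 + $10.2 = $54.5.
Because the price is fixed by the runner-up's bid, deviating from your value can only change a good outcome into a bad one — never the reverse.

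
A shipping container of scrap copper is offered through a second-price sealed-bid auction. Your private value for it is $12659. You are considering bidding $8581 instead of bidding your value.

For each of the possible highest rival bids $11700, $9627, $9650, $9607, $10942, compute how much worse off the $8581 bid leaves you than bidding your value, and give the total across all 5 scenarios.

The deviation costs you only when the competing bid falls strictly between $8581 and $12659; elsewhere both bids give the same outcome.
$11700: truthful payoff $959, deviation payoff $0 → loss $959.
$9627: truthful payoff $3032, deviation payoff $0 → loss $3032.
$9650: truthful payoff $3009, deviation payoff $0 → loss $3009.
$9607: truthful payoff $3052, deviation payoff $0 → loss $3052.
$10942: truthful payoff $1717, deviation payoff $0 → loss $1717.
Total loss = $959 + $3032 + $3009 + $3052 + $1717 = $11769.
Because the price is fixed by the runner-up's bid, deviating from your value can only change a good outcome into a bad one — never the reverse.

$11769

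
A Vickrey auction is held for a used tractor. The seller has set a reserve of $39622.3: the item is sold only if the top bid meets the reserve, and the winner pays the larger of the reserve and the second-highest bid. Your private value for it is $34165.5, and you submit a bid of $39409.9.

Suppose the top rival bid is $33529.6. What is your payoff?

$0

Your bid $39409.9 is the highest bid but falls below the reserve $39622.3, so the item goes unsold. Payoff $0.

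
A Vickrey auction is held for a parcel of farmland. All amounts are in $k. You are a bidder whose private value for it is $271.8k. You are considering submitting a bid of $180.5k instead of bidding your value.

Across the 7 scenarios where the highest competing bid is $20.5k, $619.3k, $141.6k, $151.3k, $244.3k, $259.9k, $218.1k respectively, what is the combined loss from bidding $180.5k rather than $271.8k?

$93.1k

The deviation costs you only when the competing bid falls strictly between $180.5k and $271.8k; elsewhere both bids give the same outcome.
$20.5k: outcomes coincide → loss $0k.
$619.3k: outcomes coincide → loss $0k.
$141.6k: outcomes coincide → loss $0k.
$151.3k: outcomes coincide → loss $0k.
$244.3k: truthful payoff $27.5k, deviation payoff $0k → loss $27.5k.
$259.9k: truthful payoff $11.9k, deviation payoff $0k → loss $11.9k.
$218.1k: truthful payoff $53.7k, deviation payoff $0k → loss $53.7k.
Total loss = $27.5k + $11.9k + $53.7k = $93.1k.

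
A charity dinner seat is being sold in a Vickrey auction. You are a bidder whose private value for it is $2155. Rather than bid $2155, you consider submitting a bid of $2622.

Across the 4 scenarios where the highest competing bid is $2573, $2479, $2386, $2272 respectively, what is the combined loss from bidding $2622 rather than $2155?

The deviation costs you only when the competing bid falls strictly between $2155 and $2622; elsewhere both bids give the same outcome.
$2573: truthful payoff $0, deviation payoff −$418 → loss $418.
$2479: truthful payoff $0, deviation payoff −$324 → loss $324.
$2386: truthful payoff $0, deviation payoff −$231 → loss $231.
$2272: truthful payoff $0, deviation payoff −$117 → loss $117.
Total loss = $418 + $324 + $231 + $117 = $1090.

$1090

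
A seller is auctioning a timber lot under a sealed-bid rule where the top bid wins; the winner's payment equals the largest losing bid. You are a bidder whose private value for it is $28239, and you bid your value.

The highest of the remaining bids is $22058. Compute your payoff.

$6181

Your bid $28239 exceeds the highest competing bid $22058, so you win.
In a second-price auction the winner pays the second-highest bid, $22058.
Payoff = value − price = $28239 − $22058 = $6181.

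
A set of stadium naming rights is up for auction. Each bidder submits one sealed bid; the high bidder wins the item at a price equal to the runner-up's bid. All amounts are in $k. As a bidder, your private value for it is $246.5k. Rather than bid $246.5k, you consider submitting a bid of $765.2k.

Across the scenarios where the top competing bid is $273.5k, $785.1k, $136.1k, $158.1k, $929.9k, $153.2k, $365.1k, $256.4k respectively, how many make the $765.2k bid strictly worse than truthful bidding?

The deviation hurts exactly when the highest competing bid lies strictly between $246.5k and $765.2k — overbidding then wins at a price above your value.
$273.5k: inside the interval → strictly worse (loss $27k).
$785.1k: above both → same outcome either way.
$136.1k: below both → same outcome either way.
$158.1k: below both → same outcome either way.
$929.9k: above both → same outcome either way.
$153.2k: below both → same outcome either way.
$365.1k: inside the interval → strictly worse (loss $118.6k).
$256.4k: inside the interval → strictly worse (loss $9.9k).
Count: 3.

3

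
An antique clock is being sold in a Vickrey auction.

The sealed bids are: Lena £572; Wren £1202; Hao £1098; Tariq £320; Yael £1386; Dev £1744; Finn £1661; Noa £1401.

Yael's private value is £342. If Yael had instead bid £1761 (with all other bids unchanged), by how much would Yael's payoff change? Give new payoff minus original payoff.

−£1402

The highest bid among the other bidders is £1744; Yael's bid doesn't change that.
Original bid £1386: Yael is not highest (top rival bid is £1744); payoff £0.
Alternative bid £1761: Yael is highest, pays the top rival bid £1744; payoff £342 − £1744 = −£1402.
Change in payoff = −£1402 − (£0) = −£1402.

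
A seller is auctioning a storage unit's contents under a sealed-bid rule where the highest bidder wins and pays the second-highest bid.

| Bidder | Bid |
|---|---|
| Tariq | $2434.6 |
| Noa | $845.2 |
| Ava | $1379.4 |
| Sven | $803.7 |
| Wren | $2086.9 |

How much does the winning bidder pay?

$2086.9

Highest bid: Tariq at $2434.6, so Tariq wins.
Second-highest bid: Wren at $2086.9 — that is the price the winner pays.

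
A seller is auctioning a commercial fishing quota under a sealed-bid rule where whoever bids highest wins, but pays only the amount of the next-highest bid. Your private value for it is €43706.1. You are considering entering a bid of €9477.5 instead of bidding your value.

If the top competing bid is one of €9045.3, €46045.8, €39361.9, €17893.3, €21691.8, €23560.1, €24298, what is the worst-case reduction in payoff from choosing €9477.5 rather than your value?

€25812.8

€9045.3: same outcome either way → loss €0.
€46045.8: same outcome either way → loss €0.
€39361.9: truthful gives €4344.2, deviation gives €0 → loss €4344.2.
€17893.3: truthful gives €25812.8, deviation gives €0 → loss €25812.8.
€21691.8: truthful gives €22014.3, deviation gives €0 → loss €22014.3.
€23560.1: truthful gives €20146, deviation gives €0 → loss €20146.
€24298: truthful gives €19408.1, deviation gives €0 → loss €19408.1.
Maximum loss: €25812.8.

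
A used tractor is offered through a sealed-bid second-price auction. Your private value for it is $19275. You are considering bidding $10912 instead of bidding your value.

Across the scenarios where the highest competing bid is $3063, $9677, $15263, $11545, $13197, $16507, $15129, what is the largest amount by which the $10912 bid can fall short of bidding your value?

$3063: same outcome either way → loss $0.
$9677: same outcome either way → loss $0.
$15263: truthful gives $4012, deviation gives $0 → loss $4012.
$11545: truthful gives $7730, deviation gives $0 → loss $7730.
$13197: truthful gives $6078, deviation gives $0 → loss $6078.
$16507: truthful gives $2768, deviation gives $0 → loss $2768.
$15129: truthful gives $4146, deviation gives $0 → loss $4146.
Maximum loss: $7730.

$7730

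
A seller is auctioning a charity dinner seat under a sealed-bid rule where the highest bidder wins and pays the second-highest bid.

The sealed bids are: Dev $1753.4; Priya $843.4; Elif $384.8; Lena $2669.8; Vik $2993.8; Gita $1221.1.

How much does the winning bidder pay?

$2669.8

Highest bid: Vik at $2993.8, so Vik wins.
Second-highest bid: Lena at $2669.8 — that is the price the winner pays.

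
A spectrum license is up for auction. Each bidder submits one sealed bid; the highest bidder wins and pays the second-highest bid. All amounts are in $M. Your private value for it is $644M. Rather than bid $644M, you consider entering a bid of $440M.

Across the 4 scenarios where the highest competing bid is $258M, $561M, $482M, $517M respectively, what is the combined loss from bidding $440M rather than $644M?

The deviation costs you only when the competing bid falls strictly between $440M and $644M; elsewhere both bids give the same outcome.
$258M: outcomes coincide → loss $0M.
$561M: truthful payoff $83M, deviation payoff $0M → loss $83M.
$482M: truthful payoff $162M, deviation payoff $0M → loss $162M.
$517M: truthful payoff $127M, deviation payoff $0M → loss $127M.
Total loss = $83M + $162M + $127M = $372M.

$372M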